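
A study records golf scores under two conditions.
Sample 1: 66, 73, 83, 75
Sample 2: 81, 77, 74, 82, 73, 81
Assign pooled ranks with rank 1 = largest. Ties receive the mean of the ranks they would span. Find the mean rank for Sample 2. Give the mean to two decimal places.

Sorted (descending): 83, 82, 81, 81, 77, 75, 74, 73, 73, 66
The 2 values of 81 occupy positions 3–4 → average rank (3+4)/2 = 3.5.
The 2 values of 73 occupy positions 8–9 → average rank (8+9)/2 = 8.5.
Sample 2 values → pooled ranks: 81→3.5, 77→5, 74→7, 82→2, 73→8.5, 81→3.5
Mean rank = (3.5 + 5 + 7 + 2 + 8.5 + 3.5) / 6 = 4.92

4.92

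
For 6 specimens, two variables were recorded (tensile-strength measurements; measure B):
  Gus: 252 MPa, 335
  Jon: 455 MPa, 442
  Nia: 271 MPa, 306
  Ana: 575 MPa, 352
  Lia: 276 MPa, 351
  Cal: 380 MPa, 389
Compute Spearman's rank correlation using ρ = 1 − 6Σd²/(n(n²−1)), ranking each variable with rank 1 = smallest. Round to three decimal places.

Ranks of variable 1: 1, 5, 2, 6, 3, 4
Ranks of variable 2: 2, 6, 1, 4, 3, 5
d = r₁ − r₂: -1, -1, 1, 2, 0, -1
d²: 1, 1, 1, 4, 0, 1; Σd² = 8
ρ = 1 − 6·8/(6·35) = 1 − 48/210 = 0.771

0.771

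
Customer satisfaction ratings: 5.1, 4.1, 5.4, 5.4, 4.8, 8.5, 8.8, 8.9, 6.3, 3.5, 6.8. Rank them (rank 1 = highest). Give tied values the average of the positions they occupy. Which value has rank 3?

8.5

Sorted (descending): 8.9, 8.8, 8.5, 6.8, 6.3, 5.4, 5.4, 5.1, 4.8, 4.1, 3.5
The 2 values of 5.4 occupy positions 6–7 → average rank (6+7)/2 = 6.5.
Rank 3 → value 8.5.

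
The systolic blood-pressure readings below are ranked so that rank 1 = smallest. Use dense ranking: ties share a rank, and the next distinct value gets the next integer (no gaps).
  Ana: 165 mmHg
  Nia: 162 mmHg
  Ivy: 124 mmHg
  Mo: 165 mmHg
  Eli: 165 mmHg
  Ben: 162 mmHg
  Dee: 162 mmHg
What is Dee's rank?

2

Sorted (ascending): 124, 162, 162, 162, 165, 165, 165
The 3 values of 162 share dense rank 2.
The 3 values of 165 share dense rank 3.
Remaining distinct values take the next consecutive integers.
Dee has value 162 mmHg → rank 2.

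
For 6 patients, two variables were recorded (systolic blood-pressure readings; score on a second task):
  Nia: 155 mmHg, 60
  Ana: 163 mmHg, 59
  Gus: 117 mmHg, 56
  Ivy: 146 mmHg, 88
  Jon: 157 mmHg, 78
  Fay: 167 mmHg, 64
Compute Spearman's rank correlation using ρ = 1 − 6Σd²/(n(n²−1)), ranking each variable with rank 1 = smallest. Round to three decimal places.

Ranks of variable 1: 3, 5, 1, 2, 4, 6
Ranks of variable 2: 3, 2, 1, 6, 5, 4
d = r₁ − r₂: 0, 3, 0, -4, -1, 2
d²: 0, 9, 0, 16, 1, 4; Σd² = 30
ρ = 1 − 6·30/(6·35) = 1 − 180/210 = 0.143

0.143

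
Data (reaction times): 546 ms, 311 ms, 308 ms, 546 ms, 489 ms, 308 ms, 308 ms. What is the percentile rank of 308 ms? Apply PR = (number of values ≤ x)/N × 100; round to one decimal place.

N = 7.
Strictly below 308: 0. Equal to 308: 3.
PR = 3/7 × 100 = 42.9

42.9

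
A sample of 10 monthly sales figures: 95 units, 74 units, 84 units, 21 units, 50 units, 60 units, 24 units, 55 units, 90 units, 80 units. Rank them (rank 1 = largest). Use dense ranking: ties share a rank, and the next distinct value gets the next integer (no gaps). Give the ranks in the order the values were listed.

Sorted (descending): 95, 90, 84, 80, 74, 60, 55, 50, 24, 21
No ties — each value takes its position as its rank.

1, 5, 3, 10, 8, 6, 9, 7, 2, 4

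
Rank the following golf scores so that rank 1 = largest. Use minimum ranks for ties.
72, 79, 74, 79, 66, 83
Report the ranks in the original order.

Sorted (descending): 83, 79, 79, 74, 72, 66
The 2 values of 79 occupy positions 2–3 → each gets rank 2.

5, 2, 4, 2, 6, 1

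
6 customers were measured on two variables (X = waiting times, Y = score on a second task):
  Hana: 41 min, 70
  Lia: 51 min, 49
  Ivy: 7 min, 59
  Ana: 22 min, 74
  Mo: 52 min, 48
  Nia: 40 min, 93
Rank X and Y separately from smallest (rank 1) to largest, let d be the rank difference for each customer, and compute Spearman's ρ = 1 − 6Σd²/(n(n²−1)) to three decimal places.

Ranks of variable 1: 4, 5, 1, 2, 6, 3
Ranks of variable 2: 4, 2, 3, 5, 1, 6
d = r₁ − r₂: 0, 3, -2, -3, 5, -3
d²: 0, 9, 4, 9, 25, 9; Σd² = 56
ρ = 1 − 6·56/(6·35) = 1 − 336/210 = -0.600

-0.600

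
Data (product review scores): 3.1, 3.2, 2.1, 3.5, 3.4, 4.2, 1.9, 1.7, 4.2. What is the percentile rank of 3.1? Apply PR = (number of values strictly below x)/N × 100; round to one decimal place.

N = 9.
Strictly below 3.1: 3. Equal to 3.1: 1.
PR = 3/9 × 100 = 33.3

33.3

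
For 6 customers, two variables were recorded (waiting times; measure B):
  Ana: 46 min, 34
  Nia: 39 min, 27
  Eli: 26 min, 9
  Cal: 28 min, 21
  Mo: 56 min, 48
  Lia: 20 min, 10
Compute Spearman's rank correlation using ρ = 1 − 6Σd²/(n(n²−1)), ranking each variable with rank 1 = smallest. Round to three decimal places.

Ranks of variable 1: 5, 4, 2, 3, 6, 1
Ranks of variable 2: 5, 4, 1, 3, 6, 2
d = r₁ − r₂: 0, 0, 1, 0, 0, -1
d²: 0, 0, 1, 0, 0, 1; Σd² = 2
ρ = 1 − 6·2/(6·35) = 1 − 12/210 = 0.943

0.943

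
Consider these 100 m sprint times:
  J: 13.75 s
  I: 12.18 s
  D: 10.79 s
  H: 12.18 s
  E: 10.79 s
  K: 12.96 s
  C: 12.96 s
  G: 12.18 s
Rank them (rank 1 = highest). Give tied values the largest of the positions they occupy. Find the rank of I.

6

Sorted (descending): 13.75, 12.96, 12.96, 12.18, 12.18, 12.18, 10.79, 10.79
The 2 values of 12.96 occupy positions 2–3 → each gets rank 3.
The 3 values of 12.18 occupy positions 4–6 → each gets rank 6.
The 2 values of 10.79 occupy positions 7–8 → each gets rank 8.
I has value 12.18 s → rank 6.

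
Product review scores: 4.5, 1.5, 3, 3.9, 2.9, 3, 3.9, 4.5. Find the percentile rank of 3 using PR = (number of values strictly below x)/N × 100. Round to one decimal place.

N = 8.
Strictly below 3: 2. Equal to 3: 2.
PR = 2/8 × 100 = 25.0

25.0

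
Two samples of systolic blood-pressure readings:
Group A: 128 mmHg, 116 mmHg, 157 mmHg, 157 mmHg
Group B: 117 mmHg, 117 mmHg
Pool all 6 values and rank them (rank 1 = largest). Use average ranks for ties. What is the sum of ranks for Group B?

Sorted (descending): 157, 157, 128, 117, 117, 116
The 2 values of 157 occupy positions 1–2 → average rank (1+2)/2 = 1.5.
The 2 values of 117 occupy positions 4–5 → average rank (4+5)/2 = 4.5.
Group B values → pooled ranks: 117→4.5, 117→4.5
Rank sum = 4.5 + 4.5 = 9

9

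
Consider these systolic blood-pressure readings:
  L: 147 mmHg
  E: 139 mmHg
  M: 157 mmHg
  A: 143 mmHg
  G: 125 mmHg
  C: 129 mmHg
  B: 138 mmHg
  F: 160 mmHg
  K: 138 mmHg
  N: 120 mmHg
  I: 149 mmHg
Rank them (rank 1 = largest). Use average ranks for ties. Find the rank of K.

7.5

Sorted (descending): 160, 157, 149, 147, 143, 139, 138, 138, 129, 125, 120
The 2 values of 138 occupy positions 7–8 → average rank (7+8)/2 = 7.5.
K has value 138 mmHg → rank 7.5.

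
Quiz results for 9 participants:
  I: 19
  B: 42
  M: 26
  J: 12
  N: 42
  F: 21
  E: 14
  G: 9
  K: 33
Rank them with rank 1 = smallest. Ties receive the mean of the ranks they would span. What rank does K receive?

7

Sorted (ascending): 9, 12, 14, 19, 21, 26, 33, 42, 42
The 2 values of 42 occupy positions 8–9 → average rank (8+9)/2 = 8.5.
K has value 33 → rank 7.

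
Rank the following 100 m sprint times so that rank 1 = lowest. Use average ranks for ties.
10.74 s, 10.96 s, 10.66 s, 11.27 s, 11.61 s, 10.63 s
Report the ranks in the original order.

3, 4, 2, 5, 6, 1

Sorted (ascending): 10.63, 10.66, 10.74, 10.96, 11.27, 11.61
No ties — each value takes its position as its rank.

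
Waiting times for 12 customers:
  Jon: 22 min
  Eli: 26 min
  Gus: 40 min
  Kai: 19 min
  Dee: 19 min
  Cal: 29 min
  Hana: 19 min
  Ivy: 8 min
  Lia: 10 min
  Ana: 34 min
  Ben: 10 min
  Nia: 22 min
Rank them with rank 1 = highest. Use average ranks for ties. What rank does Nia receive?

5.5

Sorted (descending): 40, 34, 29, 26, 22, 22, 19, 19, 19, 10, 10, 8
The 2 values of 22 occupy positions 5–6 → average rank (5+6)/2 = 5.5.
The 3 values of 19 occupy positions 7–9 → average rank 8.
The 2 values of 10 occupy positions 10–11 → average rank (10+11)/2 = 10.5.
Nia has value 22 min → rank 5.5.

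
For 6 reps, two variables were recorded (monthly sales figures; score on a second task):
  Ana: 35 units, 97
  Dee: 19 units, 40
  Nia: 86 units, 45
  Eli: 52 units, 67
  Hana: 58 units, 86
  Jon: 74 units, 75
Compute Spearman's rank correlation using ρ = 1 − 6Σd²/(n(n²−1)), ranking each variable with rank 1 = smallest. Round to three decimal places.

0.029

Ranks of variable 1: 2, 1, 6, 3, 4, 5
Ranks of variable 2: 6, 1, 2, 3, 5, 4
d = r₁ − r₂: -4, 0, 4, 0, -1, 1
d²: 16, 0, 16, 0, 1, 1; Σd² = 34
ρ = 1 − 6·34/(6·35) = 1 − 204/210 = 0.029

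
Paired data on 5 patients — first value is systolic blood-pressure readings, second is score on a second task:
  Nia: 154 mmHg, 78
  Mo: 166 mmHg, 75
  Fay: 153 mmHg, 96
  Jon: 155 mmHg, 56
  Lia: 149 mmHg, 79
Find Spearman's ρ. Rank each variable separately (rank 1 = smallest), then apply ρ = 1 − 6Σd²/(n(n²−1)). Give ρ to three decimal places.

Ranks of variable 1: 3, 5, 2, 4, 1
Ranks of variable 2: 3, 2, 5, 1, 4
d = r₁ − r₂: 0, 3, -3, 3, -3
d²: 0, 9, 9, 9, 9; Σd² = 36
ρ = 1 − 6·36/(5·24) = 1 − 216/120 = -0.800

-0.800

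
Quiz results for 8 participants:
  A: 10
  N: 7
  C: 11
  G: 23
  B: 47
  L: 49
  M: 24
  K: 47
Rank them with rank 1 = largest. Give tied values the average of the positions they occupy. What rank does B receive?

Sorted (descending): 49, 47, 47, 24, 23, 11, 10, 7
The 2 values of 47 occupy positions 2–3 → average rank (2+3)/2 = 2.5.
B has value 47 → rank 2.5.

2.5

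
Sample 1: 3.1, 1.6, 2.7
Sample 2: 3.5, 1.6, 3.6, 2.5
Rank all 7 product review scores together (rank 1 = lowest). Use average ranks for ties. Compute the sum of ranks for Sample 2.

Sorted (ascending): 1.6, 1.6, 2.5, 2.7, 3.1, 3.5, 3.6
The 2 values of 1.6 occupy positions 1–2 → average rank (1+2)/2 = 1.5.
Sample 2 values → pooled ranks: 3.5→6, 1.6→1.5, 3.6→7, 2.5→3
Rank sum = 6 + 1.5 + 7 + 3 = 17.5

17.5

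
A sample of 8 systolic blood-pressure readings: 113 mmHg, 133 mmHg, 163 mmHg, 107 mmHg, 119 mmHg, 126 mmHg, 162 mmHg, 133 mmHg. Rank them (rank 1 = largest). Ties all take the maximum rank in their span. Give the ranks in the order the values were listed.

7, 4, 1, 8, 6, 5, 2, 4

Sorted (descending): 163, 162, 133, 133, 126, 119, 113, 107
The 2 values of 133 occupy positions 3–4 → each gets rank 4.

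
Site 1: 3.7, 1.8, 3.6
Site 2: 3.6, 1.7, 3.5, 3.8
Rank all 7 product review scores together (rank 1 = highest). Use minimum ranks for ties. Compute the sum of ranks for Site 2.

16

Sorted (descending): 3.8, 3.7, 3.6, 3.6, 3.5, 1.8, 1.7
The 2 values of 3.6 occupy positions 3–4 → each gets rank 3.
Site 2 values → pooled ranks: 3.6→3, 1.7→7, 3.5→5, 3.8→1
Rank sum = 3 + 7 + 5 + 1 = 16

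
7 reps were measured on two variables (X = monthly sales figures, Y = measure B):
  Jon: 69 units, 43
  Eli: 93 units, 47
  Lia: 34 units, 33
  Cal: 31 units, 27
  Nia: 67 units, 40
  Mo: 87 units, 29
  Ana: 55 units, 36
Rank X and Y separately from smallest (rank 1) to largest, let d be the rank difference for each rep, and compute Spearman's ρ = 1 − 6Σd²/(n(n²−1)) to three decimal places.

Ranks of variable 1: 5, 7, 2, 1, 4, 6, 3
Ranks of variable 2: 6, 7, 3, 1, 5, 2, 4
d = r₁ − r₂: -1, 0, -1, 0, -1, 4, -1
d²: 1, 0, 1, 0, 1, 16, 1; Σd² = 20
ρ = 1 − 6·20/(7·48) = 1 − 120/336 = 0.643

0.643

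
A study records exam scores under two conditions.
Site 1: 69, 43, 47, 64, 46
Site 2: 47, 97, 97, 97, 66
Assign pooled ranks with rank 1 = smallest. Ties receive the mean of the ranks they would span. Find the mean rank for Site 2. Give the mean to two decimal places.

7.30

Sorted (ascending): 43, 46, 47, 47, 64, 66, 69, 97, 97, 97
The 2 values of 47 occupy positions 3–4 → average rank (3+4)/2 = 3.5.
The 3 values of 97 occupy positions 8–10 → average rank 9.
Site 2 values → pooled ranks: 47→3.5, 97→9, 97→9, 97→9, 66→6
Mean rank = (3.5 + 9 + 9 + 9 + 6) / 5 = 7.30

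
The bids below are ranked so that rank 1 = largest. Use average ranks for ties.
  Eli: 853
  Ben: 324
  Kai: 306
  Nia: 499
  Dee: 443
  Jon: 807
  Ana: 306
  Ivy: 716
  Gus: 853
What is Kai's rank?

8.5

Sorted (descending): 853, 853, 807, 716, 499, 443, 324, 306, 306
The 2 values of 853 occupy positions 1–2 → average rank (1+2)/2 = 1.5.
The 2 values of 306 occupy positions 8–9 → average rank (8+9)/2 = 8.5.
Kai has value 306 → rank 8.5.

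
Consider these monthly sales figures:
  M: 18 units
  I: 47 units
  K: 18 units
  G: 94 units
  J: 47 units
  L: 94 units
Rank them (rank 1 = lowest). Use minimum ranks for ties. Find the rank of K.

Sorted (ascending): 18, 18, 47, 47, 94, 94
The 2 values of 18 occupy positions 1–2 → each gets rank 1.
The 2 values of 47 occupy positions 3–4 → each gets rank 3.
The 2 values of 94 occupy positions 5–6 → each gets rank 5.
K has value 18 units → rank 1.

1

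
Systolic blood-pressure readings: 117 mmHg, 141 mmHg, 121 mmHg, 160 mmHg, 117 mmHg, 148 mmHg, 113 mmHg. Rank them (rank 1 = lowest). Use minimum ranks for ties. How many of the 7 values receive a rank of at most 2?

Sorted (ascending): 113, 117, 117, 121, 141, 148, 160
The 2 values of 117 occupy positions 2–3 → each gets rank 2.
Ranks ≤ 2: {1, 2, 2} → 3 values.

3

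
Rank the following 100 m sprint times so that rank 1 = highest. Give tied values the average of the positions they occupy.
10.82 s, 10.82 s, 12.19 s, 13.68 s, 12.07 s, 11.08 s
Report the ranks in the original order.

Sorted (descending): 13.68, 12.19, 12.07, 11.08, 10.82, 10.82
The 2 values of 10.82 occupy positions 5–6 → average rank (5+6)/2 = 5.5.

5.5, 5.5, 2, 1, 3, 4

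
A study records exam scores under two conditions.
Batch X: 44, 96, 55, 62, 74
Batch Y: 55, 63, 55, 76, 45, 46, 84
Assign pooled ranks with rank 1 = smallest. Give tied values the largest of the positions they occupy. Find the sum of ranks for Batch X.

Sorted (ascending): 44, 45, 46, 55, 55, 55, 62, 63, 74, 76, 84, 96
The 3 values of 55 occupy positions 4–6 → each gets rank 6.
Batch X values → pooled ranks: 44→1, 96→12, 55→6, 62→7, 74→9
Rank sum = 1 + 12 + 6 + 7 + 9 = 35

35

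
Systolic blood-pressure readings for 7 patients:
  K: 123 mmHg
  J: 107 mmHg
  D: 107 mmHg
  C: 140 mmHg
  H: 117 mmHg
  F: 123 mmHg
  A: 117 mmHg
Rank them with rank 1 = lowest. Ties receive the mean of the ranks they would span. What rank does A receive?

Sorted (ascending): 107, 107, 117, 117, 123, 123, 140
The 2 values of 107 occupy positions 1–2 → average rank (1+2)/2 = 1.5.
The 2 values of 117 occupy positions 3–4 → average rank (3+4)/2 = 3.5.
The 2 values of 123 occupy positions 5–6 → average rank (5+6)/2 = 5.5.
A has value 117 mmHg → rank 3.5.

3.5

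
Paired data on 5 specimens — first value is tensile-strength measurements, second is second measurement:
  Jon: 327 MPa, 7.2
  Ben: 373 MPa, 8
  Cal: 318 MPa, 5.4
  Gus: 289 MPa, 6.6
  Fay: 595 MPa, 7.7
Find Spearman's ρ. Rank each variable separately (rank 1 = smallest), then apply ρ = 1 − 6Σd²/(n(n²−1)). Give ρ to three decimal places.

0.800

Ranks of variable 1: 3, 4, 2, 1, 5
Ranks of variable 2: 3, 5, 1, 2, 4
d = r₁ − r₂: 0, -1, 1, -1, 1
d²: 0, 1, 1, 1, 1; Σd² = 4
ρ = 1 − 6·4/(5·24) = 1 − 24/120 = 0.800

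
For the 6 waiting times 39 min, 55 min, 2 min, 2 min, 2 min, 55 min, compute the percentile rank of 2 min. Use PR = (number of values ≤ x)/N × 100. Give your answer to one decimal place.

50.0

N = 6.
Strictly below 2: 0. Equal to 2: 3.
PR = 3/6 × 100 = 50.0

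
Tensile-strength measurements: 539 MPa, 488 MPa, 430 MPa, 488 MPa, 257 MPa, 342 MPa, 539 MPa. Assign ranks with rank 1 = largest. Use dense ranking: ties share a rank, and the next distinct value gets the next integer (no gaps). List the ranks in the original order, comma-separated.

Sorted (descending): 539, 539, 488, 488, 430, 342, 257
The 2 values of 539 share dense rank 1.
The 2 values of 488 share dense rank 2.
Remaining distinct values take the next consecutive integers.

1, 2, 3, 2, 5, 4, 1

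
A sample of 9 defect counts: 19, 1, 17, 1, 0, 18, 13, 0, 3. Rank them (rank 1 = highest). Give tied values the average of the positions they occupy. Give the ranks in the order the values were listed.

1, 6.5, 3, 6.5, 8.5, 2, 4, 8.5, 5

Sorted (descending): 19, 18, 17, 13, 3, 1, 1, 0, 0
The 2 values of 1 occupy positions 6–7 → average rank (6+7)/2 = 6.5.
The 2 values of 0 occupy positions 8–9 → average rank (8+9)/2 = 8.5.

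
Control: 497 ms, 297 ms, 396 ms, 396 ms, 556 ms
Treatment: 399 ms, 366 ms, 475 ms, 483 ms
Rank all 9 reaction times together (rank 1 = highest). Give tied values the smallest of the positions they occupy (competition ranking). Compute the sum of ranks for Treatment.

20

Sorted (descending): 556, 497, 483, 475, 399, 396, 396, 366, 297
The 2 values of 396 occupy positions 6–7 → each gets rank 6.
Treatment values → pooled ranks: 399→5, 366→8, 475→4, 483→3
Rank sum = 5 + 8 + 4 + 3 = 20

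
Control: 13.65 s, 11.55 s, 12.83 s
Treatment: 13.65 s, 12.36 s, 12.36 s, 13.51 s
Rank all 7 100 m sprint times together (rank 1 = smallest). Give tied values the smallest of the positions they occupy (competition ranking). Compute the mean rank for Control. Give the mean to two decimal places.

3.67

Sorted (ascending): 11.55, 12.36, 12.36, 12.83, 13.51, 13.65, 13.65
The 2 values of 12.36 occupy positions 2–3 → each gets rank 2.
The 2 values of 13.65 occupy positions 6–7 → each gets rank 6.
Control values → pooled ranks: 13.65→6, 11.55→1, 12.83→4
Mean rank = (6 + 1 + 4) / 3 = 3.67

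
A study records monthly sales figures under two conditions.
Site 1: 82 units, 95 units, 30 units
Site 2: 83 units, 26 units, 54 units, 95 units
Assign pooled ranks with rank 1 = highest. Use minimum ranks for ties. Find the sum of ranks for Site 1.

11

Sorted (descending): 95, 95, 83, 82, 54, 30, 26
The 2 values of 95 occupy positions 1–2 → each gets rank 1.
Site 1 values → pooled ranks: 82→4, 95→1, 30→6
Rank sum = 4 + 1 + 6 = 11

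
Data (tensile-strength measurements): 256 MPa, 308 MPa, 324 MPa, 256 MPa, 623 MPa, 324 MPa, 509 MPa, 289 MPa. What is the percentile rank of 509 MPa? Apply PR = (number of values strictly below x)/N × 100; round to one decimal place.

75.0

N = 8.
Strictly below 509: 6. Equal to 509: 1.
PR = 6/8 × 100 = 75.0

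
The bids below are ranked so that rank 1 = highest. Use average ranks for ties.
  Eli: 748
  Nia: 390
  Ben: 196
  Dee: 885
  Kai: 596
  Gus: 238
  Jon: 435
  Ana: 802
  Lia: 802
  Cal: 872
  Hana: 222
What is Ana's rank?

Sorted (descending): 885, 872, 802, 802, 748, 596, 435, 390, 238, 222, 196
The 2 values of 802 occupy positions 3–4 → average rank (3+4)/2 = 3.5.
Ana has value 802 → rank 3.5.

3.5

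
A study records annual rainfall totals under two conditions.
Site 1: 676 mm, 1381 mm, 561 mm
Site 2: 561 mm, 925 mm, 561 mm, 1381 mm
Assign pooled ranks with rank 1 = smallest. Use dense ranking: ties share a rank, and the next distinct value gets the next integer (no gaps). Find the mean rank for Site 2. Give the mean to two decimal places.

Sorted (ascending): 561, 561, 561, 676, 925, 1381, 1381
The 3 values of 561 share dense rank 1.
The 2 values of 1381 share dense rank 4.
Remaining distinct values take the next consecutive integers.
Site 2 values → pooled ranks: 561→1, 925→3, 561→1, 1381→4
Mean rank = (1 + 3 + 1 + 4) / 4 = 2.25

2.25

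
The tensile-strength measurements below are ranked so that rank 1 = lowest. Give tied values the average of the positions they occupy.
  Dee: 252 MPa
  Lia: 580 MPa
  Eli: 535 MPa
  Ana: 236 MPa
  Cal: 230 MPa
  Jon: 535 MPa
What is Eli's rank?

Sorted (ascending): 230, 236, 252, 535, 535, 580
The 2 values of 535 occupy positions 4–5 → average rank (4+5)/2 = 4.5.
Eli has value 535 MPa → rank 4.5.

4.5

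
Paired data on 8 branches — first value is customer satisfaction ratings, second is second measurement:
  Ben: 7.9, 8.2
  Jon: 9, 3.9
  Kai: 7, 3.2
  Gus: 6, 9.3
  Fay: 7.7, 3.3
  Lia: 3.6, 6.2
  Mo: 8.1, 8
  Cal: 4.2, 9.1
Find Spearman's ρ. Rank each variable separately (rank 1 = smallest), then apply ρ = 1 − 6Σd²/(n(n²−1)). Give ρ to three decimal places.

Ranks of variable 1: 6, 8, 4, 3, 5, 1, 7, 2
Ranks of variable 2: 6, 3, 1, 8, 2, 4, 5, 7
d = r₁ − r₂: 0, 5, 3, -5, 3, -3, 2, -5
d²: 0, 25, 9, 25, 9, 9, 4, 25; Σd² = 106
ρ = 1 − 6·106/(8·63) = 1 − 636/504 = -0.262

-0.262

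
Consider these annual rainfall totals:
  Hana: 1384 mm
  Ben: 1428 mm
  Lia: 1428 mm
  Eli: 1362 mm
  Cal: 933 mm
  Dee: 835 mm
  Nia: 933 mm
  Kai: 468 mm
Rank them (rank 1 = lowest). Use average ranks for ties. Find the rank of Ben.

7.5

Sorted (ascending): 468, 835, 933, 933, 1362, 1384, 1428, 1428
The 2 values of 933 occupy positions 3–4 → average rank (3+4)/2 = 3.5.
The 2 values of 1428 occupy positions 7–8 → average rank (7+8)/2 = 7.5.
Ben has value 1428 mm → rank 7.5.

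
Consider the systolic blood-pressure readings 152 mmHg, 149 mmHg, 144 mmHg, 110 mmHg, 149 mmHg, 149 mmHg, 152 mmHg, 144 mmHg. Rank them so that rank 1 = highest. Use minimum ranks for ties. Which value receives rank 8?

Sorted (descending): 152, 152, 149, 149, 149, 144, 144, 110
The 2 values of 152 occupy positions 1–2 → each gets rank 1.
The 3 values of 149 occupy positions 3–5 → each gets rank 3.
The 2 values of 144 occupy positions 6–7 → each gets rank 6.
Rank 8 → value 110.

110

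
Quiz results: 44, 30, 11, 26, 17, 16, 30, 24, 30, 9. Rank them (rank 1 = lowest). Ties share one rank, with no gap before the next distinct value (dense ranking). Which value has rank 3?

16

Sorted (ascending): 9, 11, 16, 17, 24, 26, 30, 30, 30, 44
The 3 values of 30 share dense rank 7.
Remaining distinct values take the next consecutive integers.
Rank 3 → value 16.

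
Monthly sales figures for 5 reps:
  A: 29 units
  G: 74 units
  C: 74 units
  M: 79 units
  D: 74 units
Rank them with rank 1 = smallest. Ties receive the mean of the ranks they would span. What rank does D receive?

3

Sorted (ascending): 29, 74, 74, 74, 79
The 3 values of 74 occupy positions 2–4 → average rank 3.
D has value 74 units → rank 3.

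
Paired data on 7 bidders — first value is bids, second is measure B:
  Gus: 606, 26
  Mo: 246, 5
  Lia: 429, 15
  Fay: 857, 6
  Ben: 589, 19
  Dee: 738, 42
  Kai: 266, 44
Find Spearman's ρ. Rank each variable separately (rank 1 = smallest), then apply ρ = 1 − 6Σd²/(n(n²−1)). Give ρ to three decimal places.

Ranks of variable 1: 5, 1, 3, 7, 4, 6, 2
Ranks of variable 2: 5, 1, 3, 2, 4, 6, 7
d = r₁ − r₂: 0, 0, 0, 5, 0, 0, -5
d²: 0, 0, 0, 25, 0, 0, 25; Σd² = 50
ρ = 1 − 6·50/(7·48) = 1 − 300/336 = 0.107

0.107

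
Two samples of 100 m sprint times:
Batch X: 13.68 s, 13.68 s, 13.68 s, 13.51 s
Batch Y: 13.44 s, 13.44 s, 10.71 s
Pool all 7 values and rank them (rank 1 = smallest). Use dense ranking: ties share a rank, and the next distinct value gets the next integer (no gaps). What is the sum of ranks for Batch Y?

Sorted (ascending): 10.71, 13.44, 13.44, 13.51, 13.68, 13.68, 13.68
The 2 values of 13.44 share dense rank 2.
The 3 values of 13.68 share dense rank 4.
Remaining distinct values take the next consecutive integers.
Batch Y values → pooled ranks: 13.44→2, 13.44→2, 10.71→1
Rank sum = 2 + 2 + 1 = 5

5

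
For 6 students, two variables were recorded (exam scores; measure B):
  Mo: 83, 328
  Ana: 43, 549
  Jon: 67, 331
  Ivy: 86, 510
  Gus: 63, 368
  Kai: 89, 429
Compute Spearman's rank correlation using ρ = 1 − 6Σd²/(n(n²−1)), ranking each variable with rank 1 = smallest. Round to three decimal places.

Ranks of variable 1: 4, 1, 3, 5, 2, 6
Ranks of variable 2: 1, 6, 2, 5, 3, 4
d = r₁ − r₂: 3, -5, 1, 0, -1, 2
d²: 9, 25, 1, 0, 1, 4; Σd² = 40
ρ = 1 − 6·40/(6·35) = 1 − 240/210 = -0.143

-0.143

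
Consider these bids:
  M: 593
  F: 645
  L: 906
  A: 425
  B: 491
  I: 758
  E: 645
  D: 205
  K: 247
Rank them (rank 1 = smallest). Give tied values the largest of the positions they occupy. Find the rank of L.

Sorted (ascending): 205, 247, 425, 491, 593, 645, 645, 758, 906
The 2 values of 645 occupy positions 6–7 → each gets rank 7.
L has value 906 → rank 9.

9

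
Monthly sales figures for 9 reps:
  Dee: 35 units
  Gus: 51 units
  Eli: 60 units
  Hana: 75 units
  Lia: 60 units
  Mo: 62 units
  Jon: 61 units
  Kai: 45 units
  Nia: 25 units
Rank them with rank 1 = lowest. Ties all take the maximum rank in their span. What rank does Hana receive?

9

Sorted (ascending): 25, 35, 45, 51, 60, 60, 61, 62, 75
The 2 values of 60 occupy positions 5–6 → each gets rank 6.
Hana has value 75 units → rank 9.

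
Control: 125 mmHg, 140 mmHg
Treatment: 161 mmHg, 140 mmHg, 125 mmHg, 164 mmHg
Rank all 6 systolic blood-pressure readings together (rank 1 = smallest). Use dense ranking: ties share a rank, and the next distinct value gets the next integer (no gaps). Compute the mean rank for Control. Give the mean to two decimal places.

1.50

Sorted (ascending): 125, 125, 140, 140, 161, 164
The 2 values of 125 share dense rank 1.
The 2 values of 140 share dense rank 2.
Remaining distinct values take the next consecutive integers.
Control values → pooled ranks: 125→1, 140→2
Mean rank = (1 + 2) / 2 = 1.50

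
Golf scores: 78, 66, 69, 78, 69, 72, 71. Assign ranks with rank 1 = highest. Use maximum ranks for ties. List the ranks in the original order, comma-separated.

2, 7, 6, 2, 6, 3, 4

Sorted (descending): 78, 78, 72, 71, 69, 69, 66
The 2 values of 78 occupy positions 1–2 → each gets rank 2.
The 2 values of 69 occupy positions 5–6 → each gets rank 6.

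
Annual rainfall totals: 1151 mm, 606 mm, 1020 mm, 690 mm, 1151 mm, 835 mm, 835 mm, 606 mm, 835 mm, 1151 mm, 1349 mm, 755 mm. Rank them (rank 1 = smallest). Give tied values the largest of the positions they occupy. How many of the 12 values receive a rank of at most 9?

8

Sorted (ascending): 606, 606, 690, 755, 835, 835, 835, 1020, 1151, 1151, 1151, 1349
The 2 values of 606 occupy positions 1–2 → each gets rank 2.
The 3 values of 835 occupy positions 5–7 → each gets rank 7.
The 3 values of 1151 occupy positions 9–11 → each gets rank 11.
Ranks ≤ 9: {2, 2, 3, 4, 7, 7, 7, 8} → 8 values.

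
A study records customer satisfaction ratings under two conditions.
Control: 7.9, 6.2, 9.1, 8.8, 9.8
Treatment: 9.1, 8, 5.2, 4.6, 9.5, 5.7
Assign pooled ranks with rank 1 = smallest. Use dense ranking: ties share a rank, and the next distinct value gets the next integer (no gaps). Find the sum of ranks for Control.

Sorted (ascending): 4.6, 5.2, 5.7, 6.2, 7.9, 8, 8.8, 9.1, 9.1, 9.5, 9.8
The 2 values of 9.1 share dense rank 8.
Remaining distinct values take the next consecutive integers.
Control values → pooled ranks: 7.9→5, 6.2→4, 9.1→8, 8.8→7, 9.8→10
Rank sum = 5 + 4 + 8 + 7 + 10 = 34

34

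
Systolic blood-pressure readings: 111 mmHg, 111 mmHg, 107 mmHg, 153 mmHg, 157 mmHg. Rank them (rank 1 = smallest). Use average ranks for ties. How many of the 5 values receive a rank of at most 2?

Sorted (ascending): 107, 111, 111, 153, 157
The 2 values of 111 occupy positions 2–3 → average rank (2+3)/2 = 2.5.
Ranks ≤ 2: {1} → 1 value.

1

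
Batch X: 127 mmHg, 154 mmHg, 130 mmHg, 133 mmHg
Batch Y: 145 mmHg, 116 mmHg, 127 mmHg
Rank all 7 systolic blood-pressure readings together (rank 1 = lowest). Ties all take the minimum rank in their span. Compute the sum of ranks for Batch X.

18

Sorted (ascending): 116, 127, 127, 130, 133, 145, 154
The 2 values of 127 occupy positions 2–3 → each gets rank 2.
Batch X values → pooled ranks: 127→2, 154→7, 130→4, 133→5
Rank sum = 2 + 7 + 4 + 5 = 18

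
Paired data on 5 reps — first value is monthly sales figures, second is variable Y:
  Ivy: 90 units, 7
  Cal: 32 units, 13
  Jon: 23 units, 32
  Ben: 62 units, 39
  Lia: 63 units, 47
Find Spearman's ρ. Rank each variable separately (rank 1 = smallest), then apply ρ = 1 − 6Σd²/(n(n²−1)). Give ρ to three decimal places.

Ranks of variable 1: 5, 2, 1, 3, 4
Ranks of variable 2: 1, 2, 3, 4, 5
d = r₁ − r₂: 4, 0, -2, -1, -1
d²: 16, 0, 4, 1, 1; Σd² = 22
ρ = 1 − 6·22/(5·24) = 1 − 132/120 = -0.100

-0.100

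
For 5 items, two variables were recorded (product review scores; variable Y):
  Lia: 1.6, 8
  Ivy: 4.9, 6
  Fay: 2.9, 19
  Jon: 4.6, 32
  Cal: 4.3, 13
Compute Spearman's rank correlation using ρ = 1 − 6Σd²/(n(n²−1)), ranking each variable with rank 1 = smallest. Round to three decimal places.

Ranks of variable 1: 1, 5, 2, 4, 3
Ranks of variable 2: 2, 1, 4, 5, 3
d = r₁ − r₂: -1, 4, -2, -1, 0
d²: 1, 16, 4, 1, 0; Σd² = 22
ρ = 1 − 6·22/(5·24) = 1 − 132/120 = -0.100

-0.100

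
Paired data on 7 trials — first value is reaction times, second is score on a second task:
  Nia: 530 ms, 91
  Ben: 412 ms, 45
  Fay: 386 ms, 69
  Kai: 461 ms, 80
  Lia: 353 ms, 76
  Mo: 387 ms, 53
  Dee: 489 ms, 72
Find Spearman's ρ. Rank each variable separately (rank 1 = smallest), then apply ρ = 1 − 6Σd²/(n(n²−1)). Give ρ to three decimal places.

0.429

Ranks of variable 1: 7, 4, 2, 5, 1, 3, 6
Ranks of variable 2: 7, 1, 3, 6, 5, 2, 4
d = r₁ − r₂: 0, 3, -1, -1, -4, 1, 2
d²: 0, 9, 1, 1, 16, 1, 4; Σd² = 32
ρ = 1 − 6·32/(7·48) = 1 − 192/336 = 0.429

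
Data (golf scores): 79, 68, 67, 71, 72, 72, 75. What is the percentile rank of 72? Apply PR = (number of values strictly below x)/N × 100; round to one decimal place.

42.9

N = 7.
Strictly below 72: 3. Equal to 72: 2.
PR = 3/7 × 100 = 42.9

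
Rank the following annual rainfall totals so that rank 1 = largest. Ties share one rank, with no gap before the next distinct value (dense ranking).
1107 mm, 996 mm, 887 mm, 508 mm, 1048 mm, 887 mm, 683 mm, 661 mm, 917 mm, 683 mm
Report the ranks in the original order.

1, 3, 5, 8, 2, 5, 6, 7, 4, 6

Sorted (descending): 1107, 1048, 996, 917, 887, 887, 683, 683, 661, 508
The 2 values of 887 share dense rank 5.
The 2 values of 683 share dense rank 6.
Remaining distinct values take the next consecutive integers.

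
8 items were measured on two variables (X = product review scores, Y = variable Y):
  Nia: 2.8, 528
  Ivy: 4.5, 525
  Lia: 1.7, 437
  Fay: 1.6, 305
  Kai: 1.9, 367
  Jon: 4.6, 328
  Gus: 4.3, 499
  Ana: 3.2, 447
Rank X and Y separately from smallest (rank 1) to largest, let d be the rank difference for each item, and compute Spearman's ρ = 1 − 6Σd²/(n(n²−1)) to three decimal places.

Ranks of variable 1: 4, 7, 2, 1, 3, 8, 6, 5
Ranks of variable 2: 8, 7, 4, 1, 3, 2, 6, 5
d = r₁ − r₂: -4, 0, -2, 0, 0, 6, 0, 0
d²: 16, 0, 4, 0, 0, 36, 0, 0; Σd² = 56
ρ = 1 − 6·56/(8·63) = 1 − 336/504 = 0.333

0.333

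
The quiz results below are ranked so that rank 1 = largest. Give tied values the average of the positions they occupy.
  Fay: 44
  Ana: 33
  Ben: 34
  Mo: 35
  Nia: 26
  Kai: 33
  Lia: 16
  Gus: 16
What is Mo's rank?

2

Sorted (descending): 44, 35, 34, 33, 33, 26, 16, 16
The 2 values of 33 occupy positions 4–5 → average rank (4+5)/2 = 4.5.
The 2 values of 16 occupy positions 7–8 → average rank (7+8)/2 = 7.5.
Mo has value 35 → rank 2.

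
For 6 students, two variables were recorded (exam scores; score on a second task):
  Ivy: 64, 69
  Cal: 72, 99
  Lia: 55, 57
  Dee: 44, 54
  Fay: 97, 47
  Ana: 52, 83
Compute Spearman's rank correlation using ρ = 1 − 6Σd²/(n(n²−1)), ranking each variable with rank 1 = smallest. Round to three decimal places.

-0.029

Ranks of variable 1: 4, 5, 3, 1, 6, 2
Ranks of variable 2: 4, 6, 3, 2, 1, 5
d = r₁ − r₂: 0, -1, 0, -1, 5, -3
d²: 0, 1, 0, 1, 25, 9; Σd² = 36
ρ = 1 − 6·36/(6·35) = 1 − 216/210 = -0.029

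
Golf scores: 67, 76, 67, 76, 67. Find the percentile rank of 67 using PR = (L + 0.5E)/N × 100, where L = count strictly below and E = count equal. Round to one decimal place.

N = 5.
Strictly below 67: 0. Equal to 67: 3.
PR = (0 + 0.5·3)/5 × 100 = 30.0

30.0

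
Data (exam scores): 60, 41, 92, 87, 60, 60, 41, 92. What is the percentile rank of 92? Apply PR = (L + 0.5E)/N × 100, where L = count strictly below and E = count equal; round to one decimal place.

N = 8.
Strictly below 92: 6. Equal to 92: 2.
PR = (6 + 0.5·2)/8 × 100 = 87.5

87.5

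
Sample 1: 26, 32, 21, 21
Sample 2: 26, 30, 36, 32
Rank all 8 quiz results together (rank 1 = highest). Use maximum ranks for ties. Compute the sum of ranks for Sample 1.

25

Sorted (descending): 36, 32, 32, 30, 26, 26, 21, 21
The 2 values of 32 occupy positions 2–3 → each gets rank 3.
The 2 values of 26 occupy positions 5–6 → each gets rank 6.
The 2 values of 21 occupy positions 7–8 → each gets rank 8.
Sample 1 values → pooled ranks: 26→6, 32→3, 21→8, 21→8
Rank sum = 6 + 3 + 8 + 8 = 25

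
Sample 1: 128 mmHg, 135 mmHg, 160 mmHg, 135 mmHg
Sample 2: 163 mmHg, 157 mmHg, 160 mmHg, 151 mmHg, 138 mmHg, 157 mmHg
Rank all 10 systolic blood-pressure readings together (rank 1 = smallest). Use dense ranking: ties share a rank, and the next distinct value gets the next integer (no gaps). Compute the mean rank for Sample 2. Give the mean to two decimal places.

Sorted (ascending): 128, 135, 135, 138, 151, 157, 157, 160, 160, 163
The 2 values of 135 share dense rank 2.
The 2 values of 157 share dense rank 5.
The 2 values of 160 share dense rank 6.
Remaining distinct values take the next consecutive integers.
Sample 2 values → pooled ranks: 163→7, 157→5, 160→6, 151→4, 138→3, 157→5
Mean rank = (7 + 5 + 6 + 4 + 3 + 5) / 6 = 5.00

5.00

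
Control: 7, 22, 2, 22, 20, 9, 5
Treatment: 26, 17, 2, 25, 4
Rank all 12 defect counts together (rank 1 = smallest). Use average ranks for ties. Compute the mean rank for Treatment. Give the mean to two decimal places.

6.90

Sorted (ascending): 2, 2, 4, 5, 7, 9, 17, 20, 22, 22, 25, 26
The 2 values of 2 occupy positions 1–2 → average rank (1+2)/2 = 1.5.
The 2 values of 22 occupy positions 9–10 → average rank (9+10)/2 = 9.5.
Treatment values → pooled ranks: 26→12, 17→7, 2→1.5, 25→11, 4→3
Mean rank = (12 + 7 + 1.5 + 11 + 3) / 5 = 6.90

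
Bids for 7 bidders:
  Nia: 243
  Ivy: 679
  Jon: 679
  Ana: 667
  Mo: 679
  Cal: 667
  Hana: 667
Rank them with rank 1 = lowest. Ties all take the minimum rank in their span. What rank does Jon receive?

Sorted (ascending): 243, 667, 667, 667, 679, 679, 679
The 3 values of 667 occupy positions 2–4 → each gets rank 2.
The 3 values of 679 occupy positions 5–7 → each gets rank 5.
Jon has value 679 → rank 5.

5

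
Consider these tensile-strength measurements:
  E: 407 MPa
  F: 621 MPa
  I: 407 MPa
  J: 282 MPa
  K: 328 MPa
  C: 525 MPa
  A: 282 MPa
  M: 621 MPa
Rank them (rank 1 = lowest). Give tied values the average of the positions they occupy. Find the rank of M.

7.5

Sorted (ascending): 282, 282, 328, 407, 407, 525, 621, 621
The 2 values of 282 occupy positions 1–2 → average rank (1+2)/2 = 1.5.
The 2 values of 407 occupy positions 4–5 → average rank (4+5)/2 = 4.5.
The 2 values of 621 occupy positions 7–8 → average rank (7+8)/2 = 7.5.
M has value 621 MPa → rank 7.5.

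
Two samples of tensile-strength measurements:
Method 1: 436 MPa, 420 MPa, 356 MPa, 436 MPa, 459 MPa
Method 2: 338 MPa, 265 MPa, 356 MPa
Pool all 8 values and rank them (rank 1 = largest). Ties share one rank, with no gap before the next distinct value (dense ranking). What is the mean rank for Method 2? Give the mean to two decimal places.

5.00

Sorted (descending): 459, 436, 436, 420, 356, 356, 338, 265
The 2 values of 436 share dense rank 2.
The 2 values of 356 share dense rank 4.
Remaining distinct values take the next consecutive integers.
Method 2 values → pooled ranks: 338→5, 265→6, 356→4
Mean rank = (5 + 6 + 4) / 3 = 5.00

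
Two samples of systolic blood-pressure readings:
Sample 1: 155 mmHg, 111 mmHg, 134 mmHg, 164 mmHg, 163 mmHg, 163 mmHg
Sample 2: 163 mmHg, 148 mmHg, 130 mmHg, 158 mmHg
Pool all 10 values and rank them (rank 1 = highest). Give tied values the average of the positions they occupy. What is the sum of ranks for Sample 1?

Sorted (descending): 164, 163, 163, 163, 158, 155, 148, 134, 130, 111
The 3 values of 163 occupy positions 2–4 → average rank 3.
Sample 1 values → pooled ranks: 155→6, 111→10, 134→8, 164→1, 163→3, 163→3
Rank sum = 6 + 10 + 8 + 1 + 3 + 3 = 31

31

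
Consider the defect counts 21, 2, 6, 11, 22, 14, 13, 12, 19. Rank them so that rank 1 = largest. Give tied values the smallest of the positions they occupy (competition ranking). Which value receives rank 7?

11

Sorted (descending): 22, 21, 19, 14, 13, 12, 11, 6, 2
No ties — each value takes its position as its rank.
Rank 7 → value 11.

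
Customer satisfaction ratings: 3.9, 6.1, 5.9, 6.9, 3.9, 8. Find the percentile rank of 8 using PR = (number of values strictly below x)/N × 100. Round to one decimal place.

N = 6.
Strictly below 8: 5. Equal to 8: 1.
PR = 5/6 × 100 = 83.3

83.3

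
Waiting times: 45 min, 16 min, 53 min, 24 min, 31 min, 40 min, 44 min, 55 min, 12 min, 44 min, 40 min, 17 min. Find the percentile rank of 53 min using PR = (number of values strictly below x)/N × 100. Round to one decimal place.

83.3

N = 12.
Strictly below 53: 10. Equal to 53: 1.
PR = 10/12 × 100 = 83.3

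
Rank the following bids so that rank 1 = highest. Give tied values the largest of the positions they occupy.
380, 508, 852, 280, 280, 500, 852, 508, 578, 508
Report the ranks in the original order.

Sorted (descending): 852, 852, 578, 508, 508, 508, 500, 380, 280, 280
The 2 values of 852 occupy positions 1–2 → each gets rank 2.
The 3 values of 508 occupy positions 4–6 → each gets rank 6.
The 2 values of 280 occupy positions 9–10 → each gets rank 10.

8, 6, 2, 10, 10, 7, 2, 6, 3, 6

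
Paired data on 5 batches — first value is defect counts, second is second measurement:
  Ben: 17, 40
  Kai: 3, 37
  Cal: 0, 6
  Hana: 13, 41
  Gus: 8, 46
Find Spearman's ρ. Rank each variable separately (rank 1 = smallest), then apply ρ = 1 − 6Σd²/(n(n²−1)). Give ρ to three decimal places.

Ranks of variable 1: 5, 2, 1, 4, 3
Ranks of variable 2: 3, 2, 1, 4, 5
d = r₁ − r₂: 2, 0, 0, 0, -2
d²: 4, 0, 0, 0, 4; Σd² = 8
ρ = 1 − 6·8/(5·24) = 1 − 48/120 = 0.600

0.600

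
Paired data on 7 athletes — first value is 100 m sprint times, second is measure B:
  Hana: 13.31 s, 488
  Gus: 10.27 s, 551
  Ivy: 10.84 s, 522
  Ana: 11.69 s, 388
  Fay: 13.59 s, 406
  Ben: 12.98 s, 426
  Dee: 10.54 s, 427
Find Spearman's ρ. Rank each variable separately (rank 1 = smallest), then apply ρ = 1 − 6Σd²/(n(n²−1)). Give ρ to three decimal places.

Ranks of variable 1: 6, 1, 3, 4, 7, 5, 2
Ranks of variable 2: 5, 7, 6, 1, 2, 3, 4
d = r₁ − r₂: 1, -6, -3, 3, 5, 2, -2
d²: 1, 36, 9, 9, 25, 4, 4; Σd² = 88
ρ = 1 − 6·88/(7·48) = 1 − 528/336 = -0.571

-0.571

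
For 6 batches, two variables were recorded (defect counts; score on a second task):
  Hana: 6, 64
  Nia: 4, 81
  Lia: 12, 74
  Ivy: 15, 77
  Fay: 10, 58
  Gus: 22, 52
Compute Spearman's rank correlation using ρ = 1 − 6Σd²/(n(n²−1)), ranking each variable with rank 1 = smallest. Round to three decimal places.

-0.486

Ranks of variable 1: 2, 1, 4, 5, 3, 6
Ranks of variable 2: 3, 6, 4, 5, 2, 1
d = r₁ − r₂: -1, -5, 0, 0, 1, 5
d²: 1, 25, 0, 0, 1, 25; Σd² = 52
ρ = 1 − 6·52/(6·35) = 1 − 312/210 = -0.486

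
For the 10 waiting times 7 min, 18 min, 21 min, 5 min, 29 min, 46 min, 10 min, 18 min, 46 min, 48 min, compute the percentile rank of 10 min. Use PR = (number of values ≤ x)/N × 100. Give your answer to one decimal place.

30.0

N = 10.
Strictly below 10: 2. Equal to 10: 1.
PR = 3/10 × 100 = 30.0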